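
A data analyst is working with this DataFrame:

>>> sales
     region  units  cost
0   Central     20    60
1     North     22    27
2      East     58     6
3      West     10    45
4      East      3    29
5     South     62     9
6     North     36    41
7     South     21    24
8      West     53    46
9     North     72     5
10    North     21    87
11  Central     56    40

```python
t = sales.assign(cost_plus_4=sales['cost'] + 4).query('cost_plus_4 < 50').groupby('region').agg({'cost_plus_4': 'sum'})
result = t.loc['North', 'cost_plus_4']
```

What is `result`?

85

add column cost_plus_4 = sales['cost'] + 4:
     region  units  cost  cost_plus_4
0   Central     20    60           64
1     North     22    27           31
2      East     58     6           10
3      West     10    45           49
4      East      3    29           33
5     South     62     9           13
6     North     36    41           45
7     South     21    24           28
8      West     53    46           50
9     North     72     5            9
10    North     21    87           91
11  Central     56    40           44
filter rows where cost_plus_4 < 50:
     region  units  cost  cost_plus_4
1     North     22    27           31
2      East     58     6           10
3      West     10    45           49
4      East      3    29           33
5     South     62     9           13
6     North     36    41           45
7     South     21    24           28
9     North     72     5            9
11  Central     56    40           44
group by region, sum of cost_plus_4:
         cost_plus_4
region              
Central           44
East              43
North             85
South             41
West              49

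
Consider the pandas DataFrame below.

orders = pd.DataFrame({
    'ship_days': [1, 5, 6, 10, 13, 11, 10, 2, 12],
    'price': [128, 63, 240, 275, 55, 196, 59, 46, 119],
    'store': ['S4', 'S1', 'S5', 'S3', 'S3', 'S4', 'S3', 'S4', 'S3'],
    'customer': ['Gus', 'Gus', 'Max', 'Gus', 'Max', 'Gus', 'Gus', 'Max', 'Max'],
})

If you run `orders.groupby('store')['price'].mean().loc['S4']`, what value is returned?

123.333333333

group by store, mean of price:
store
S1     63.000000
S3    127.000000
S4    123.333333
S5    240.000000
Name: price, dtype: float64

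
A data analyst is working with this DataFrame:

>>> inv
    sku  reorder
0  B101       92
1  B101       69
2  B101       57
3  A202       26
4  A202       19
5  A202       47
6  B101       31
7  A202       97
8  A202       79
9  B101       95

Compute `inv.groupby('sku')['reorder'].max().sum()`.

192

group by sku, max of reorder:
sku
A202    97
B101    95
Name: reorder, dtype: int64
Finally, sum of the resulting series = 192.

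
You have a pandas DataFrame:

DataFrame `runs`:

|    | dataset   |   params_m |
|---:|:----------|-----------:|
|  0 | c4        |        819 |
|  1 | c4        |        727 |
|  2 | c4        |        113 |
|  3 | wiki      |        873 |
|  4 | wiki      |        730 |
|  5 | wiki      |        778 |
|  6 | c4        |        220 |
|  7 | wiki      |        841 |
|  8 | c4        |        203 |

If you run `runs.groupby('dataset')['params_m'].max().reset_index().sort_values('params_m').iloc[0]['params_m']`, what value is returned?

819

group by dataset, max of params_m:
dataset
c4      819
wiki    873
Name: params_m, dtype: int64
reset_index():
  dataset  params_m
0      c4       819
1    wiki       873
sort by params_m:
  dataset  params_m
0      c4       819
1    wiki       873
Taking the value at position 0, column 'params_m' gives 819.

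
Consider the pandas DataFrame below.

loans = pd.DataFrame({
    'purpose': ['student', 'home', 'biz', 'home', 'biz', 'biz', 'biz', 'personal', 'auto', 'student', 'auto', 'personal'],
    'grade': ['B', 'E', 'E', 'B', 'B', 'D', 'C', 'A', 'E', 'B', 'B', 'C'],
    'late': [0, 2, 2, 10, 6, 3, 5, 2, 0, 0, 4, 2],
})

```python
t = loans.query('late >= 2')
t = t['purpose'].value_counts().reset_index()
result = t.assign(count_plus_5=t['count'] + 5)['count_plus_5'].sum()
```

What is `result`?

29

filter rows where late >= 2:
     purpose grade  late
1       home     E     2
2        biz     E     2
3       home     B    10
4        biz     B     6
5        biz     D     3
6        biz     C     5
7   personal     A     2
10      auto     B     4
11  personal     C     2
value_counts of purpose:
purpose
biz         4
home        2
personal    2
auto        1
Name: count, dtype: int64
reset_index():
    purpose  count
0       biz      4
1      home      2
2  personal      2
3      auto      1
add column count_plus_5 = t['count'] + 5:
    purpose  count  count_plus_5
0       biz      4             9
1      home      2             7
2  personal      2             7
3      auto      1             6
Then the sum of column 'count_plus_5': 29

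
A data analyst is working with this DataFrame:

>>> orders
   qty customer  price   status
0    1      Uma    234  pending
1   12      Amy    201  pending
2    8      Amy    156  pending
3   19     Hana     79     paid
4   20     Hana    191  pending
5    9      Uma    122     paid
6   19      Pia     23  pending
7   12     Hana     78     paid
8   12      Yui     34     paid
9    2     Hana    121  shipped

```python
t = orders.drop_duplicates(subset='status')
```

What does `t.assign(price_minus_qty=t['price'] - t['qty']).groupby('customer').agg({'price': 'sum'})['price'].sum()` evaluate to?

drop duplicate status (keep=first):
   qty customer  price   status
0    1      Uma    234  pending
3   19     Hana     79     paid
9    2     Hana    121  shipped
add column price_minus_qty = t['price'] - t['qty']:
   qty customer  price   status  price_minus_qty
0    1      Uma    234  pending              233
3   19     Hana     79     paid               60
9    2     Hana    121  shipped              119
group by customer, sum of price:
          price
customer       
Hana        200
Uma         234
The sum of column 'price' is 434.

434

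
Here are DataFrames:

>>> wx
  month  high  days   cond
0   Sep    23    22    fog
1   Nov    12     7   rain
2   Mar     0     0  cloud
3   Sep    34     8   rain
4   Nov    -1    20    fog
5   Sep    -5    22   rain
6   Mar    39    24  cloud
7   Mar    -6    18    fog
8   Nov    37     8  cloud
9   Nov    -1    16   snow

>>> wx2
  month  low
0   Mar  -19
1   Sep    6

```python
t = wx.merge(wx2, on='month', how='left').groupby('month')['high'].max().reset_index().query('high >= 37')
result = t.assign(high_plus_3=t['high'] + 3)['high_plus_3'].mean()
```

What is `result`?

41.0

merge on 'month' (how='left') → 10 rows:
  month  high  days   cond   low
0   Sep    23    22    fog   6.0
1   Nov    12     7   rain   NaN
2   Mar     0     0  cloud -19.0
3   Sep    34     8   rain   6.0
4   Nov    -1    20    fog   NaN
5   Sep    -5    22   rain   6.0
6   Mar    39    24  cloud -19.0
7   Mar    -6    18    fog -19.0
8   Nov    37     8  cloud   NaN
9   Nov    -1    16   snow   NaN
group by month, max of high:
month
Mar    39
Nov    37
Sep    34
Name: high, dtype: int64
reset_index():
  month  high
0   Mar    39
1   Nov    37
2   Sep    34
filter rows where high >= 37:
  month  high
0   Mar    39
1   Nov    37
add column high_plus_3 = t['high'] + 3:
  month  high  high_plus_3
0   Mar    39           42
1   Nov    37           40
mean of column 'high_plus_3' → 41.0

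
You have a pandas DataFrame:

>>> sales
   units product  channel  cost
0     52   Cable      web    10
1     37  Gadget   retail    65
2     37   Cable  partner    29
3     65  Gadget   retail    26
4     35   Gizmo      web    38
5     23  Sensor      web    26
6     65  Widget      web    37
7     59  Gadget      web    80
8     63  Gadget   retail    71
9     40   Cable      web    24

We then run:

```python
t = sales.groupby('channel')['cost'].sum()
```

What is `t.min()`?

29

group by channel, sum of cost:
channel
partner     29
retail     162
web        215
Name: cost, dtype: int64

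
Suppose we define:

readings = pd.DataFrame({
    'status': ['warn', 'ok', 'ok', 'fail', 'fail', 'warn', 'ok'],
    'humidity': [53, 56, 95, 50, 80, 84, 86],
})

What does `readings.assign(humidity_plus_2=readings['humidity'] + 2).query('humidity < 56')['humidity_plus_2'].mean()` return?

add column humidity_plus_2 = readings['humidity'] + 2:
  status  humidity  humidity_plus_2
0   warn        53               55
1     ok        56               58
2     ok        95               97
3   fail        50               52
4   fail        80               82
5   warn        84               86
6     ok        86               88
filter rows where humidity < 56:
  status  humidity  humidity_plus_2
0   warn        53               55
3   fail        50               52
So mean() = 53.5.

53.5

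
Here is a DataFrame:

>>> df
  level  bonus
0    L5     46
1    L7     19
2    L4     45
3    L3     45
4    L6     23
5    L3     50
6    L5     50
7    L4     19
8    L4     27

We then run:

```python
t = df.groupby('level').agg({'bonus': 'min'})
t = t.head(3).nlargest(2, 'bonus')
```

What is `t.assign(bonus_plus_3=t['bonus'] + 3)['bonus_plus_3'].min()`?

48

group by level, min of bonus:
       bonus
level       
L3        45
L4        19
L5        46
L6        23
L7        19
take first 3 rows:
       bonus
level       
L3        45
L4        19
L5        46
take 2 rows with largest bonus:
       bonus
level       
L5        46
L3        45
add column bonus_plus_3 = t['bonus'] + 3:
       bonus  bonus_plus_3
level                     
L5        46            49
L3        45            48
Hence 48.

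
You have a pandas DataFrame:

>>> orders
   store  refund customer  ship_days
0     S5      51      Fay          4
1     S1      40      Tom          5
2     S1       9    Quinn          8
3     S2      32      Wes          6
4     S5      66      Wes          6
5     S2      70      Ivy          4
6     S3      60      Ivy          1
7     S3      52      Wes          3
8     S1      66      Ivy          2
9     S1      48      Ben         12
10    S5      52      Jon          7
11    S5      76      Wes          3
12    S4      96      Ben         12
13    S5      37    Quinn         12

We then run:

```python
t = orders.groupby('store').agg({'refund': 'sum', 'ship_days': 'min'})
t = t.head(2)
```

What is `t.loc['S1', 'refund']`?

group by store: sum(refund), min(ship_days):
       refund  ship_days
store                   
S1        163          2
S2        102          4
S3        112          1
S4         96         12
S5        282          3
take first 2 rows:
       refund  ship_days
store                   
S1        163          2
S2        102          4
value at row 'S1', column 'refund' → 163

163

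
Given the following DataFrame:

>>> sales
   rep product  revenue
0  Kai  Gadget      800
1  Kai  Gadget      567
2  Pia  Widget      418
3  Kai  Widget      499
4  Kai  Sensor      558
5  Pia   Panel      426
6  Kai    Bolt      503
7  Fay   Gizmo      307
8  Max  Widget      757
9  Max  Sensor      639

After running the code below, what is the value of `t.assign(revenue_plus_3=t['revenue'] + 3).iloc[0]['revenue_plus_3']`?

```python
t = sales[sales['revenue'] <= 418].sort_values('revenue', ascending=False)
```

421

filter rows where revenue <= 418:
   rep product  revenue
2  Pia  Widget      418
7  Fay   Gizmo      307
sort by revenue descending:
   rep product  revenue
2  Pia  Widget      418
7  Fay   Gizmo      307
add column revenue_plus_3 = t['revenue'] + 3:
   rep product  revenue  revenue_plus_3
2  Pia  Widget      418             421
7  Fay   Gizmo      307             310
The value at position 0, column 'revenue_plus_3' is 421.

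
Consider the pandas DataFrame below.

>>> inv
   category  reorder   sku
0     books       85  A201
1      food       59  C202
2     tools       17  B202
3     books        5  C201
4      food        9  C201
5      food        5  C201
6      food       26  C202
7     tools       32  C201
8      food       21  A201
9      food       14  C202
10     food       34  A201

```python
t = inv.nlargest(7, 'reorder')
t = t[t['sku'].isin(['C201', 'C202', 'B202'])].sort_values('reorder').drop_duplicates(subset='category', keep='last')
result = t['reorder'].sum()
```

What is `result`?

take 7 rows with largest reorder:
   category  reorder   sku
0     books       85  A201
1      food       59  C202
10     food       34  A201
7     tools       32  C201
6      food       26  C202
8      food       21  A201
2     tools       17  B202
filter rows where sku in ['C201', 'C202', 'B202']:
  category  reorder   sku
1     food       59  C202
7    tools       32  C201
6     food       26  C202
2    tools       17  B202
sort by reorder:
  category  reorder   sku
2    tools       17  B202
6     food       26  C202
7    tools       32  C201
1     food       59  C202
drop duplicate category (keep=last):
  category  reorder   sku
7    tools       32  C201
1     food       59  C202
Hence 91.

91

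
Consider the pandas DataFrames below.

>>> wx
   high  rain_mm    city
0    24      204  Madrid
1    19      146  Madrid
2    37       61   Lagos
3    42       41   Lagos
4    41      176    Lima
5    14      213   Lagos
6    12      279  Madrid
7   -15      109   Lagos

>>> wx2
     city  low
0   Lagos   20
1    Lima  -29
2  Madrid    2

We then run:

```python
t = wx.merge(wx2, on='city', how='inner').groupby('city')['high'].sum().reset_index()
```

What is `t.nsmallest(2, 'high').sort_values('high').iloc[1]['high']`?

55

merge on 'city' (how='inner') → 8 rows:
   high  rain_mm    city  low
0    24      204  Madrid    2
1    19      146  Madrid    2
2    37       61   Lagos   20
3    42       41   Lagos   20
4    41      176    Lima  -29
5    14      213   Lagos   20
6    12      279  Madrid    2
7   -15      109   Lagos   20
group by city, sum of high:
city
Lagos     78
Lima      41
Madrid    55
Name: high, dtype: int64
reset_index():
     city  high
0   Lagos    78
1    Lima    41
2  Madrid    55
take 2 rows with smallest high:
     city  high
1    Lima    41
2  Madrid    55
sort by high:
     city  high
1    Lima    41
2  Madrid    55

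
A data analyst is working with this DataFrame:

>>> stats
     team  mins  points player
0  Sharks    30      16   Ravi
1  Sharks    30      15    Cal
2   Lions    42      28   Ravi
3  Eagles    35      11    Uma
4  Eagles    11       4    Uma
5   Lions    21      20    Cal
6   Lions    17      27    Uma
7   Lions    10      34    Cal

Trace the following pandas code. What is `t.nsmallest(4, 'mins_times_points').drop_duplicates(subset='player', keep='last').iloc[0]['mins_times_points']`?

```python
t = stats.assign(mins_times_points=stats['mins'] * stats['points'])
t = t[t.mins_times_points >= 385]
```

450

add column mins_times_points = stats['mins'] * stats['points']:
     team  mins  points player  mins_times_points
0  Sharks    30      16   Ravi                480
1  Sharks    30      15    Cal                450
2   Lions    42      28   Ravi               1176
3  Eagles    35      11    Uma                385
4  Eagles    11       4    Uma                 44
5   Lions    21      20    Cal                420
6   Lions    17      27    Uma                459
7   Lions    10      34    Cal                340
filter rows where mins_times_points >= 385:
     team  mins  points player  mins_times_points
0  Sharks    30      16   Ravi                480
1  Sharks    30      15    Cal                450
2   Lions    42      28   Ravi               1176
3  Eagles    35      11    Uma                385
5   Lions    21      20    Cal                420
6   Lions    17      27    Uma                459
take 4 rows with smallest mins_times_points:
     team  mins  points player  mins_times_points
3  Eagles    35      11    Uma                385
5   Lions    21      20    Cal                420
1  Sharks    30      15    Cal                450
6   Lions    17      27    Uma                459
drop duplicate player (keep=last):
     team  mins  points player  mins_times_points
1  Sharks    30      15    Cal                450
6   Lions    17      27    Uma                459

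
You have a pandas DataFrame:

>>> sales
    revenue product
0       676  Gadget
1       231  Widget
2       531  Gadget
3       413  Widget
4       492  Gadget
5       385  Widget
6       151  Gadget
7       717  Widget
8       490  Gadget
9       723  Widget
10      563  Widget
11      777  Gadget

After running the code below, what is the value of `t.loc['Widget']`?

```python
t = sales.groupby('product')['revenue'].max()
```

723

group by product, max of revenue:
product
Gadget    777
Widget    723
Name: revenue, dtype: int64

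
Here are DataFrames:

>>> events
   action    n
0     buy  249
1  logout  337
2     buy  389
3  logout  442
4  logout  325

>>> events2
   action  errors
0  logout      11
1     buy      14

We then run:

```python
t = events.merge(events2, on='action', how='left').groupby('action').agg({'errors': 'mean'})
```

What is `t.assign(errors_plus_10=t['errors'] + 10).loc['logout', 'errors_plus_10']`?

merge on 'action' (how='left') → 5 rows:
   action    n  errors
0     buy  249      14
1  logout  337      11
2     buy  389      14
3  logout  442      11
4  logout  325      11
group by action, mean of errors:
        errors
action        
buy       14.0
logout    11.0
add column errors_plus_10 = t['errors'] + 10:
        errors  errors_plus_10
action                        
buy       14.0            24.0
logout    11.0            21.0
Then the value at row 'logout', column 'errors_plus_10': 21.0

21.0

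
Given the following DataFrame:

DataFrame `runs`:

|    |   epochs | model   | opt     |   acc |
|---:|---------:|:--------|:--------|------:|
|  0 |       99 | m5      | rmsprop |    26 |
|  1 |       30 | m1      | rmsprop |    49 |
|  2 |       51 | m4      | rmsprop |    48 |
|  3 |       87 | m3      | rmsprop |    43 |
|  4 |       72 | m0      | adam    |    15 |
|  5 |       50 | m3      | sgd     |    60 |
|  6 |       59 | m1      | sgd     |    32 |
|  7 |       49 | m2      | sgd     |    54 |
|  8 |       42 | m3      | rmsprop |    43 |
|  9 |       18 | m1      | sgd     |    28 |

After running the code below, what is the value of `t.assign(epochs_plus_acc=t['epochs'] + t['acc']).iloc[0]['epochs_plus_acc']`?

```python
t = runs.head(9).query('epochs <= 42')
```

take first 9 rows:
   epochs model      opt  acc
0      99    m5  rmsprop   26
1      30    m1  rmsprop   49
2      51    m4  rmsprop   48
3      87    m3  rmsprop   43
4      72    m0     adam   15
5      50    m3      sgd   60
6      59    m1      sgd   32
7      49    m2      sgd   54
8      42    m3  rmsprop   43
filter rows where epochs <= 42:
   epochs model      opt  acc
1      30    m1  rmsprop   49
8      42    m3  rmsprop   43
add column epochs_plus_acc = t['epochs'] + t['acc']:
   epochs model      opt  acc  epochs_plus_acc
1      30    m1  rmsprop   49               79
8      42    m3  rmsprop   43               85
value at position 0, column 'epochs_plus_acc' → 79

79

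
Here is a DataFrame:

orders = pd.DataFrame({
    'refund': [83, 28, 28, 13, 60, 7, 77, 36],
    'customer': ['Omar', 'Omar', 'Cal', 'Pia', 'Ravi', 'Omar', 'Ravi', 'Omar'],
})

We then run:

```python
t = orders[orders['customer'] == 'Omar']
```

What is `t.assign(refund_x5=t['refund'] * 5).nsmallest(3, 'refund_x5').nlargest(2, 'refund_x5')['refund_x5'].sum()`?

320

filter rows where customer == 'Omar':
   refund customer
0      83     Omar
1      28     Omar
5       7     Omar
7      36     Omar
add column refund_x5 = t['refund'] * 5:
   refund customer  refund_x5
0      83     Omar        415
1      28     Omar        140
5       7     Omar         35
7      36     Omar        180
take 3 rows with smallest refund_x5:
   refund customer  refund_x5
5       7     Omar         35
1      28     Omar        140
7      36     Omar        180
take 2 rows with largest refund_x5:
   refund customer  refund_x5
7      36     Omar        180
1      28     Omar        140
Reading off the sum of column 'refund_x5', we get 320.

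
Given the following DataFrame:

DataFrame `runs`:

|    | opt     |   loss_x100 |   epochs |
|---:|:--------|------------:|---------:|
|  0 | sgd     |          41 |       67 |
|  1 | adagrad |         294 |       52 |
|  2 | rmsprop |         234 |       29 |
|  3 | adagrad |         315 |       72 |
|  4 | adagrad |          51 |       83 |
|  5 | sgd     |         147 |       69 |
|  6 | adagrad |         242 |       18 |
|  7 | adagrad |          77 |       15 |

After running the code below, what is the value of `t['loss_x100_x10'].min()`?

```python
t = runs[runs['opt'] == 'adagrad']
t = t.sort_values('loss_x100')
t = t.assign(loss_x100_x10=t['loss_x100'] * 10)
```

510

filter rows where opt == 'adagrad':
       opt  loss_x100  epochs
1  adagrad        294      52
3  adagrad        315      72
4  adagrad         51      83
6  adagrad        242      18
7  adagrad         77      15
sort by loss_x100:
       opt  loss_x100  epochs
4  adagrad         51      83
7  adagrad         77      15
6  adagrad        242      18
1  adagrad        294      52
3  adagrad        315      72
add column loss_x100_x10 = t['loss_x100'] * 10:
       opt  loss_x100  epochs  loss_x100_x10
4  adagrad         51      83            510
7  adagrad         77      15            770
6  adagrad        242      18           2420
1  adagrad        294      52           2940
3  adagrad        315      72           3150
Hence 510.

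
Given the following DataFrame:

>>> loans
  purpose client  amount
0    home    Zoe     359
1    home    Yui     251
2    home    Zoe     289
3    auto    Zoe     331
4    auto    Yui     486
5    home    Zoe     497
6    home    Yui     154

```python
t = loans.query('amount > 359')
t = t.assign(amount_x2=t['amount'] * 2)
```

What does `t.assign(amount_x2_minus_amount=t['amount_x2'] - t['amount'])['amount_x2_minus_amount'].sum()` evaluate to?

983

filter rows where amount > 359:
  purpose client  amount
4    auto    Yui     486
5    home    Zoe     497
add column amount_x2 = t['amount'] * 2:
  purpose client  amount  amount_x2
4    auto    Yui     486        972
5    home    Zoe     497        994
add column amount_x2_minus_amount = t['amount_x2'] - t['amount']:
  purpose client  amount  amount_x2  amount_x2_minus_amount
4    auto    Yui     486        972                     486
5    home    Zoe     497        994                     497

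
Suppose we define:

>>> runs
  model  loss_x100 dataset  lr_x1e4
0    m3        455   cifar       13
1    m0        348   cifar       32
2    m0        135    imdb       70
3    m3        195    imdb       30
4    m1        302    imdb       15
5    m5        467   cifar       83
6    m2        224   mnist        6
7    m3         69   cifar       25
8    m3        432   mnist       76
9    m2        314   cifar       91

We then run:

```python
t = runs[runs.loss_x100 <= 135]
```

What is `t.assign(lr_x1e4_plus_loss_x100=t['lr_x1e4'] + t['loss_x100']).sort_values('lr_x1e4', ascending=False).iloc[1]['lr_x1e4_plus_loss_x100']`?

filter rows where loss_x100 <= 135:
  model  loss_x100 dataset  lr_x1e4
2    m0        135    imdb       70
7    m3         69   cifar       25
add column lr_x1e4_plus_loss_x100 = t['lr_x1e4'] + t['loss_x100']:
  model  loss_x100 dataset  lr_x1e4  lr_x1e4_plus_loss_x100
2    m0        135    imdb       70                     205
7    m3         69   cifar       25                      94
sort by lr_x1e4 descending:
  model  loss_x100 dataset  lr_x1e4  lr_x1e4_plus_loss_x100
2    m0        135    imdb       70                     205
7    m3         69   cifar       25                      94
Then the value at position 1, column 'lr_x1e4_plus_loss_x100': 94

94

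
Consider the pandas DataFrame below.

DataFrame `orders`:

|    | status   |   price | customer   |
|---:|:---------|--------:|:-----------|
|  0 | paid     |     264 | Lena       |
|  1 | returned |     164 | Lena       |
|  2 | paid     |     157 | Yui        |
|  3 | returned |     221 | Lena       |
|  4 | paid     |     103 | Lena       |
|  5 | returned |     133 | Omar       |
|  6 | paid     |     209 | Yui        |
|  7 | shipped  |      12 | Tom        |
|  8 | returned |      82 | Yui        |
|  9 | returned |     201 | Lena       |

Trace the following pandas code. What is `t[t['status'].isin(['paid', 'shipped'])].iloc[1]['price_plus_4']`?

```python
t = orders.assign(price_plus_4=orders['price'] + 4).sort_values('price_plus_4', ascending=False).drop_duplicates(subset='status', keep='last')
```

add column price_plus_4 = orders['price'] + 4:
     status  price customer  price_plus_4
0      paid    264     Lena           268
1  returned    164     Lena           168
2      paid    157      Yui           161
3  returned    221     Lena           225
4      paid    103     Lena           107
5  returned    133     Omar           137
6      paid    209      Yui           213
7   shipped     12      Tom            16
8  returned     82      Yui            86
9  returned    201     Lena           205
sort by price_plus_4 descending:
     status  price customer  price_plus_4
0      paid    264     Lena           268
3  returned    221     Lena           225
6      paid    209      Yui           213
9  returned    201     Lena           205
1  returned    164     Lena           168
2      paid    157      Yui           161
5  returned    133     Omar           137
4      paid    103     Lena           107
8  returned     82      Yui            86
7   shipped     12      Tom            16
drop duplicate status (keep=last):
     status  price customer  price_plus_4
4      paid    103     Lena           107
8  returned     82      Yui            86
7   shipped     12      Tom            16
filter rows where status in ['paid', 'shipped']:
    status  price customer  price_plus_4
4     paid    103     Lena           107
7  shipped     12      Tom            16

16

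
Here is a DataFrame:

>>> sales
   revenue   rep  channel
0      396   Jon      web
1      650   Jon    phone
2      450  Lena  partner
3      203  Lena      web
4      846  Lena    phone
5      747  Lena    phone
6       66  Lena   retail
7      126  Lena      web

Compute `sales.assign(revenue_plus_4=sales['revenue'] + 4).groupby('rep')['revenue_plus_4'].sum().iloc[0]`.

1054

add column revenue_plus_4 = sales['revenue'] + 4:
   revenue   rep  channel  revenue_plus_4
0      396   Jon      web             400
1      650   Jon    phone             654
2      450  Lena  partner             454
3      203  Lena      web             207
4      846  Lena    phone             850
5      747  Lena    phone             751
6       66  Lena   retail              70
7      126  Lena      web             130
group by rep, sum of revenue_plus_4:
rep
Jon     1054
Lena    2462
Name: revenue_plus_4, dtype: int64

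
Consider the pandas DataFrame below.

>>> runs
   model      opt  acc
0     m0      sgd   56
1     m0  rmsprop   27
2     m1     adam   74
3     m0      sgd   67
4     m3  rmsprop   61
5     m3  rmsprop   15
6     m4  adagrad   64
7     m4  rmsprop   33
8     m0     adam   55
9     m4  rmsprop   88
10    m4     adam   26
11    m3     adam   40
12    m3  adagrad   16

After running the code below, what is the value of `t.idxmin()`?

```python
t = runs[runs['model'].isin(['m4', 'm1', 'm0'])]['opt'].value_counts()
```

filter rows where model in ['m4', 'm1', 'm0']:
   model      opt  acc
0     m0      sgd   56
1     m0  rmsprop   27
2     m1     adam   74
3     m0      sgd   67
6     m4  adagrad   64
7     m4  rmsprop   33
8     m0     adam   55
9     m4  rmsprop   88
10    m4     adam   26
value_counts of opt:
opt
rmsprop    3
adam       3
sgd        2
adagrad    1
Name: count, dtype: int64
Reading off the label with the smallest value, we get adagrad.

adagrad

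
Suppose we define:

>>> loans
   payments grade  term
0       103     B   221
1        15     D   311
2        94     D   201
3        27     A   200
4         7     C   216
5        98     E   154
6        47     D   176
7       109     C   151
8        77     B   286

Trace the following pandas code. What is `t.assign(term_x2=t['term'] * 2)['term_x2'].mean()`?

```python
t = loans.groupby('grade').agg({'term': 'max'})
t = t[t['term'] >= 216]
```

542.0

group by grade, max of term:
       term
grade      
A       200
B       286
C       216
D       311
E       154
filter rows where term >= 216:
       term
grade      
B       286
C       216
D       311
add column term_x2 = t['term'] * 2:
       term  term_x2
grade               
B       286      572
C       216      432
D       311      622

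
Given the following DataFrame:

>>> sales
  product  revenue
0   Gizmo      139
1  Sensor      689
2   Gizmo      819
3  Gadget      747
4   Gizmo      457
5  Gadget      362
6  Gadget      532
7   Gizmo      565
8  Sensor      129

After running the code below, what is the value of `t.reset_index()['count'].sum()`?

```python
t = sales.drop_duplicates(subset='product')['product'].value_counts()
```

drop duplicate product (keep=first):
  product  revenue
0   Gizmo      139
1  Sensor      689
3  Gadget      747
value_counts of product:
product
Gizmo     1
Sensor    1
Gadget    1
Name: count, dtype: int64
reset_index():
  product  count
0   Gizmo      1
1  Sensor      1
2  Gadget      1
So sum() = 3.

3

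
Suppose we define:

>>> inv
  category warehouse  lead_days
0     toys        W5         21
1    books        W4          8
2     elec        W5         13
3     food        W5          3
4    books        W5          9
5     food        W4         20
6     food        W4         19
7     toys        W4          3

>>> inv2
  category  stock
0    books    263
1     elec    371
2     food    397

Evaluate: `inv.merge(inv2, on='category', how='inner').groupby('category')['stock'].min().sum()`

merge on 'category' (how='inner') → 6 rows:
  category warehouse  lead_days  stock
0    books        W4          8    263
1     elec        W5         13    371
2     food        W5          3    397
3    books        W5          9    263
4     food        W4         20    397
5     food        W4         19    397
group by category, min of stock:
category
books    263
elec     371
food     397
Name: stock, dtype: int64
So sum() = 1031.

1031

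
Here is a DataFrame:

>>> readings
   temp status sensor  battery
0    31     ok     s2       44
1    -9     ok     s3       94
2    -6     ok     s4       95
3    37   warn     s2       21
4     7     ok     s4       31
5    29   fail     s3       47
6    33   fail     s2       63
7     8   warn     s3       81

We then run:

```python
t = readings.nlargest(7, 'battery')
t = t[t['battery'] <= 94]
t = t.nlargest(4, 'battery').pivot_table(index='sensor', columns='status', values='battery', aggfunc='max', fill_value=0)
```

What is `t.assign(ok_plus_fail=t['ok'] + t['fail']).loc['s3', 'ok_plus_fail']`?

take 7 rows with largest battery:
   temp status sensor  battery
2    -6     ok     s4       95
1    -9     ok     s3       94
7     8   warn     s3       81
6    33   fail     s2       63
5    29   fail     s3       47
0    31     ok     s2       44
4     7     ok     s4       31
filter rows where battery <= 94:
   temp status sensor  battery
1    -9     ok     s3       94
7     8   warn     s3       81
6    33   fail     s2       63
5    29   fail     s3       47
0    31     ok     s2       44
4     7     ok     s4       31
take 4 rows with largest battery:
   temp status sensor  battery
1    -9     ok     s3       94
7     8   warn     s3       81
6    33   fail     s2       63
5    29   fail     s3       47
pivot: rows=sensor, cols=status, max(battery):
status  fail  ok  warn
sensor                
s2        63   0     0
s3        47  94    81
add column ok_plus_fail = t['ok'] + t['fail']:
status  fail  ok  warn  ok_plus_fail
sensor                              
s2        63   0     0            63
s3        47  94    81           141
value at row 's3', column 'ok_plus_fail' → 141

141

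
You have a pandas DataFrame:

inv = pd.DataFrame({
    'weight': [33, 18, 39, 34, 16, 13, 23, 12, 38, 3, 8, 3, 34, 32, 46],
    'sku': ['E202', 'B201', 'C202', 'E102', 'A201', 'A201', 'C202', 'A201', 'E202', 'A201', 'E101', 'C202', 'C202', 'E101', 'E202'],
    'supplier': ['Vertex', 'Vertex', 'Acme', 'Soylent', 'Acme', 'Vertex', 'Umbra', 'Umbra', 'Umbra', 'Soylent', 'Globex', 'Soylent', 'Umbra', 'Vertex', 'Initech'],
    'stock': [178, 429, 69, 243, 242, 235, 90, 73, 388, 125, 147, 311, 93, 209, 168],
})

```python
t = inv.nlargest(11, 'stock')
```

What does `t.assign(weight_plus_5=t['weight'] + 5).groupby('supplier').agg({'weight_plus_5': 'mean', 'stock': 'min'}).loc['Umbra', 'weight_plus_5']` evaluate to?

43.0

take 11 rows with largest stock:
    weight   sku supplier  stock
1       18  B201   Vertex    429
8       38  E202    Umbra    388
11       3  C202  Soylent    311
3       34  E102  Soylent    243
4       16  A201     Acme    242
5       13  A201   Vertex    235
13      32  E101   Vertex    209
0       33  E202   Vertex    178
14      46  E202  Initech    168
10       8  E101   Globex    147
9        3  A201  Soylent    125
add column weight_plus_5 = t['weight'] + 5:
    weight   sku supplier  stock  weight_plus_5
1       18  B201   Vertex    429             23
8       38  E202    Umbra    388             43
11       3  C202  Soylent    311              8
3       34  E102  Soylent    243             39
4       16  A201     Acme    242             21
5       13  A201   Vertex    235             18
13      32  E101   Vertex    209             37
0       33  E202   Vertex    178             38
14      46  E202  Initech    168             51
10       8  E101   Globex    147             13
9        3  A201  Soylent    125              8
group by supplier: mean(weight_plus_5), min(stock):
          weight_plus_5  stock
supplier                      
Acme          21.000000    242
Globex        13.000000    147
Initech       51.000000    168
Soylent       18.333333    125
Umbra         43.000000    388
Vertex        29.000000    178
Hence 43.0.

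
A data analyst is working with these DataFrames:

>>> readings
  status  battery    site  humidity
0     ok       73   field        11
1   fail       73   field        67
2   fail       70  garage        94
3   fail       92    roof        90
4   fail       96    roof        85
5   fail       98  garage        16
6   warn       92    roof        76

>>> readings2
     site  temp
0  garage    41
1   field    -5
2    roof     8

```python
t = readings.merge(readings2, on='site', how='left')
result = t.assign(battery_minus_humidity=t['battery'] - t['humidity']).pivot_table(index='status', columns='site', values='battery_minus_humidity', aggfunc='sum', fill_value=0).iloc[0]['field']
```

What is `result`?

merge on 'site' (how='left') → 7 rows:
  status  battery    site  humidity  temp
0     ok       73   field        11    -5
1   fail       73   field        67    -5
2   fail       70  garage        94    41
3   fail       92    roof        90     8
4   fail       96    roof        85     8
5   fail       98  garage        16    41
6   warn       92    roof        76     8
add column battery_minus_humidity = t['battery'] - t['humidity']:
  status  battery    site  humidity  temp  battery_minus_humidity
0     ok       73   field        11    -5                      62
1   fail       73   field        67    -5                       6
2   fail       70  garage        94    41                     -24
3   fail       92    roof        90     8                       2
4   fail       96    roof        85     8                      11
5   fail       98  garage        16    41                      82
6   warn       92    roof        76     8                      16
pivot: rows=status, cols=site, sum(battery_minus_humidity):
site    field  garage  roof
status                     
fail        6      58    13
ok         62       0     0
warn        0       0    16
Hence 6.

6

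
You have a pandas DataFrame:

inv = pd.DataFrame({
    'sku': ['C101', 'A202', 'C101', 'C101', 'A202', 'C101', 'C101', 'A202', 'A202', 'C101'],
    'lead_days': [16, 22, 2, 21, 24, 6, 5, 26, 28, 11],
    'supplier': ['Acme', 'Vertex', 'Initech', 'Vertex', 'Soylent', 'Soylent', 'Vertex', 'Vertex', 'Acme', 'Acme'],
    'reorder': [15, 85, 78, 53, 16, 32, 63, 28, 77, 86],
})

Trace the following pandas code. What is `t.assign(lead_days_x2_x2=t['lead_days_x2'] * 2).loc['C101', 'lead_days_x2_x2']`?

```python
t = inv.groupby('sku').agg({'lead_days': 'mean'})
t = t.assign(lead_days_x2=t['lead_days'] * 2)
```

group by sku, mean of lead_days:
      lead_days
sku            
A202  25.000000
C101  10.166667
add column lead_days_x2 = t['lead_days'] * 2:
      lead_days  lead_days_x2
sku                          
A202  25.000000     50.000000
C101  10.166667     20.333333
add column lead_days_x2_x2 = t['lead_days_x2'] * 2:
      lead_days  lead_days_x2  lead_days_x2_x2
sku                                           
A202  25.000000     50.000000       100.000000
C101  10.166667     20.333333        40.666667
value at row 'C101', column 'lead_days_x2_x2' → 40.6666666667

40.6666666667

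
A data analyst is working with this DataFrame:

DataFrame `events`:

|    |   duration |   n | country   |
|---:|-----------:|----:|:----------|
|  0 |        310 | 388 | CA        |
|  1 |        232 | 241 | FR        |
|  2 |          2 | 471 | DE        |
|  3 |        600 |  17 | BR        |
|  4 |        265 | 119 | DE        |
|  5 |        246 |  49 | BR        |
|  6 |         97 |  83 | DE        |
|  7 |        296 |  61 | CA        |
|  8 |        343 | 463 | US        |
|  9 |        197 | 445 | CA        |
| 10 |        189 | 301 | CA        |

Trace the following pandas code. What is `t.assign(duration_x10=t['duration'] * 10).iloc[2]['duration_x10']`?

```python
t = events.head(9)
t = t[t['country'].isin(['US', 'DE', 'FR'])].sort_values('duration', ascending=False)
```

take first 9 rows:
   duration    n country
0       310  388      CA
1       232  241      FR
2         2  471      DE
3       600   17      BR
4       265  119      DE
5       246   49      BR
6        97   83      DE
7       296   61      CA
8       343  463      US
filter rows where country in ['US', 'DE', 'FR']:
   duration    n country
1       232  241      FR
2         2  471      DE
4       265  119      DE
6        97   83      DE
8       343  463      US
sort by duration descending:
   duration    n country
8       343  463      US
4       265  119      DE
1       232  241      FR
6        97   83      DE
2         2  471      DE
add column duration_x10 = t['duration'] * 10:
   duration    n country  duration_x10
8       343  463      US          3430
4       265  119      DE          2650
1       232  241      FR          2320
6        97   83      DE           970
2         2  471      DE            20

2320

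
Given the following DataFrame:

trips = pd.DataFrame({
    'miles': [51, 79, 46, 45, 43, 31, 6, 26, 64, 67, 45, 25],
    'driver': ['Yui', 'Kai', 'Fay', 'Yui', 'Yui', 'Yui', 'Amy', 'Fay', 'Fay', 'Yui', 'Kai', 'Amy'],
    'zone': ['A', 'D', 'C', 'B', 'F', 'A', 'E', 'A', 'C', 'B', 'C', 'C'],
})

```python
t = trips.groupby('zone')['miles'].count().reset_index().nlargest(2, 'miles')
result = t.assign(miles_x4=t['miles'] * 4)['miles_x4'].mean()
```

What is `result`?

14.0

group by zone, count of miles:
zone
A    3
B    2
C    4
D    1
E    1
F    1
Name: miles, dtype: int64
reset_index():
  zone  miles
0    A      3
1    B      2
2    C      4
3    D      1
4    E      1
5    F      1
take 2 rows with largest miles:
  zone  miles
2    C      4
0    A      3
add column miles_x4 = t['miles'] * 4:
  zone  miles  miles_x4
2    C      4        16
0    A      3        12
Finally, mean of column 'miles_x4' = 14.0.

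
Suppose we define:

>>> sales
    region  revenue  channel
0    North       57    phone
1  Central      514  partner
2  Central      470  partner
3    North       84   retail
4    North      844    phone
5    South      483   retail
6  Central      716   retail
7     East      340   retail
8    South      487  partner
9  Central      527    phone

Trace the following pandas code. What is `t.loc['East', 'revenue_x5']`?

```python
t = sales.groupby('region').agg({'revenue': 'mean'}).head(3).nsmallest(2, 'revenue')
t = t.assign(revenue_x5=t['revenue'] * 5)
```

1700.0

group by region, mean of revenue:
            revenue
region             
Central  556.750000
East     340.000000
North    328.333333
South    485.000000
take first 3 rows:
            revenue
region             
Central  556.750000
East     340.000000
North    328.333333
take 2 rows with smallest revenue:
           revenue
region            
North   328.333333
East    340.000000
add column revenue_x5 = t['revenue'] * 5:
           revenue   revenue_x5
region                         
North   328.333333  1641.666667
East    340.000000  1700.000000
Reading off the value at row 'East', column 'revenue_x5', we get 1700.0.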